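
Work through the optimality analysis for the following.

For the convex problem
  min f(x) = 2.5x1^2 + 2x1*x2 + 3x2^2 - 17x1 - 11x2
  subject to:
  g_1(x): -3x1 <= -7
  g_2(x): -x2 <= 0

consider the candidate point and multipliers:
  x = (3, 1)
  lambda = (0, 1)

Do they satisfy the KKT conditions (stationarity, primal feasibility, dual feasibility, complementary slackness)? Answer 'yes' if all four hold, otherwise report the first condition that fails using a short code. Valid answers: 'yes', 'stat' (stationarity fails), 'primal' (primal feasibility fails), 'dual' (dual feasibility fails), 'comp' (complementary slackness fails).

Gradient of f: grad f(x) = Q x + c = (0, 1)
Constraint values g_i(x) = a_i^T x - b_i:
  g_1((3, 1)) = -2
  g_2((3, 1)) = -1
Stationarity residual: grad f(x) + sum_i lambda_i a_i = (0, 0)
  -> stationarity OK
Primal feasibility (all g_i <= 0): OK
Dual feasibility (all lambda_i >= 0): OK
Complementary slackness (lambda_i * g_i(x) = 0 for all i): FAILS

Verdict: the first failing condition is complementary_slackness -> comp.

comp


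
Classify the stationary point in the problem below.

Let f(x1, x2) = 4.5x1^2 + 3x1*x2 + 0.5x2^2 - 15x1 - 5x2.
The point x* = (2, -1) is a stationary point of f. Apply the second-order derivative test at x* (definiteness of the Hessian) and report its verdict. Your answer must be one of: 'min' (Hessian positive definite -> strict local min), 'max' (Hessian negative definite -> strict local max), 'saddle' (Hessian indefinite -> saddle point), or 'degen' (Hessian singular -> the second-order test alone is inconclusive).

Compute the Hessian H = grad^2 f:
  H = [[9, 3], [3, 1]]
Verify stationarity: grad f(x*) = H x* + g = (0, 0).
Eigenvalues of H: 0, 10.
H has a zero eigenvalue (singular; positive semidefinite but not definite), so H is neither positive definite, negative definite, nor indefinite. The second-order test alone is inconclusive -> degen.
(Indeed, f is constant along the null direction of H through x*, so x* is not a strict local extremum.)

degen


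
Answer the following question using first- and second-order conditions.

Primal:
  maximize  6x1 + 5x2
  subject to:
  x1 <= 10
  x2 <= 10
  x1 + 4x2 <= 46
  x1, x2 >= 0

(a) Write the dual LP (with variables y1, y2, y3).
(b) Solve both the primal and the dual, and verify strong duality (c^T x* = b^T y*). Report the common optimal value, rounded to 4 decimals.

The standard primal-dual pair for 'max c^T x s.t. A x <= b, x >= 0' is:
  Dual:  min b^T y  s.t.  A^T y >= c,  y >= 0.

So the dual LP is:
  minimize  10y1 + 10y2 + 46y3
  subject to:
    y1 + y3 >= 6
    y2 + 4y3 >= 5
    y1, y2, y3 >= 0

Solving the primal: x* = (10, 9).
  primal value c^T x* = 105.
Solving the dual: y* = (4.75, 0, 1.25).
  dual value b^T y* = 105.
Strong duality: c^T x* = b^T y*. Confirmed.

105


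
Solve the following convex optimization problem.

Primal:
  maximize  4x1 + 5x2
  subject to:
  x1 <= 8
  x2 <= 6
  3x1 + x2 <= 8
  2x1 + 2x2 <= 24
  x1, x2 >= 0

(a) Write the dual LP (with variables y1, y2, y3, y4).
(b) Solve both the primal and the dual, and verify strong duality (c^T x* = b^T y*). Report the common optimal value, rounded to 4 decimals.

The standard primal-dual pair for 'max c^T x s.t. A x <= b, x >= 0' is:
  Dual:  min b^T y  s.t.  A^T y >= c,  y >= 0.

So the dual LP is:
  minimize  8y1 + 6y2 + 8y3 + 24y4
  subject to:
    y1 + 3y3 + 2y4 >= 4
    y2 + y3 + 2y4 >= 5
    y1, y2, y3, y4 >= 0

Solving the primal: x* = (0.6667, 6).
  primal value c^T x* = 32.6667.
Solving the dual: y* = (0, 3.6667, 1.3333, 0).
  dual value b^T y* = 32.6667.
Strong duality: c^T x* = b^T y*. Confirmed.

32.6667


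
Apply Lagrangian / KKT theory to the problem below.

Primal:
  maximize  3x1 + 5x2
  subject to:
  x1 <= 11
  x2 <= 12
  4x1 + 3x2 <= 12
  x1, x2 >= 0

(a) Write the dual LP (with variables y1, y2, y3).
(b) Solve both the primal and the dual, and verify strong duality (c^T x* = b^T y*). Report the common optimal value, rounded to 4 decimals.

The standard primal-dual pair for 'max c^T x s.t. A x <= b, x >= 0' is:
  Dual:  min b^T y  s.t.  A^T y >= c,  y >= 0.

So the dual LP is:
  minimize  11y1 + 12y2 + 12y3
  subject to:
    y1 + 4y3 >= 3
    y2 + 3y3 >= 5
    y1, y2, y3 >= 0

Solving the primal: x* = (0, 4).
  primal value c^T x* = 20.
Solving the dual: y* = (0, 0, 1.6667).
  dual value b^T y* = 20.
Strong duality: c^T x* = b^T y*. Confirmed.

20


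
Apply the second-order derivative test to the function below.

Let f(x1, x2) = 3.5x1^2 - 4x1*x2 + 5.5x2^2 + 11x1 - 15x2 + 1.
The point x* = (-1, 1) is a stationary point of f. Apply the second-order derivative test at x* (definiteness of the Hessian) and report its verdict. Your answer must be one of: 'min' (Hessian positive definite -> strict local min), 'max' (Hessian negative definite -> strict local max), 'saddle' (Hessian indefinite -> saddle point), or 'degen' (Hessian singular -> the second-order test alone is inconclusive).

Compute the Hessian H = grad^2 f:
  H = [[7, -4], [-4, 11]]
Verify stationarity: grad f(x*) = H x* + g = (0, 0).
Eigenvalues of H: 4.5279, 13.4721.
Both eigenvalues > 0, so H is positive definite -> x* is a strict local min.

min


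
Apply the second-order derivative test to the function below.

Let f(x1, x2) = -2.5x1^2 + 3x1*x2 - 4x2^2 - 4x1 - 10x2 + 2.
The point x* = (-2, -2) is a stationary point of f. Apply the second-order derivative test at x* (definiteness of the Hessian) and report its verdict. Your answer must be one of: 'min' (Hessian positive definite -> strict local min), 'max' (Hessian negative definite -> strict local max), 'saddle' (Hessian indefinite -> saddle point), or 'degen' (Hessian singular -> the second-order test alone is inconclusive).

Compute the Hessian H = grad^2 f:
  H = [[-5, 3], [3, -8]]
Verify stationarity: grad f(x*) = H x* + g = (0, 0).
Eigenvalues of H: -9.8541, -3.1459.
Both eigenvalues < 0, so H is negative definite -> x* is a strict local max.

max


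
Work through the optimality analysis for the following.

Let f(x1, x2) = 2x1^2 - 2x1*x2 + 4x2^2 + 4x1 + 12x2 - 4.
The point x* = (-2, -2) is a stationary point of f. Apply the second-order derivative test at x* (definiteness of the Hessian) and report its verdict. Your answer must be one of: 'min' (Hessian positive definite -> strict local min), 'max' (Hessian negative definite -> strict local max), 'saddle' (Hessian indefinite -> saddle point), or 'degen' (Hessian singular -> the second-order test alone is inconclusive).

Compute the Hessian H = grad^2 f:
  H = [[4, -2], [-2, 8]]
Verify stationarity: grad f(x*) = H x* + g = (0, 0).
Eigenvalues of H: 3.1716, 8.8284.
Both eigenvalues > 0, so H is positive definite -> x* is a strict local min.

min


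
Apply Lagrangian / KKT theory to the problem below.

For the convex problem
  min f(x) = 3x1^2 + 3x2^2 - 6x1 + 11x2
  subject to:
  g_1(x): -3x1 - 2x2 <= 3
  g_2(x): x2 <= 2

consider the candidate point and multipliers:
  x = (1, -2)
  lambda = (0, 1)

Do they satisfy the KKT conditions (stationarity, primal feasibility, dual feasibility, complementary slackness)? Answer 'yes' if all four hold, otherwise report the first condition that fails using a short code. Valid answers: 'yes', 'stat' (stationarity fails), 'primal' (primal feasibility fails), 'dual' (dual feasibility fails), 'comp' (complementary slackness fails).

Gradient of f: grad f(x) = Q x + c = (0, -1)
Constraint values g_i(x) = a_i^T x - b_i:
  g_1((1, -2)) = -2
  g_2((1, -2)) = -4
Stationarity residual: grad f(x) + sum_i lambda_i a_i = (0, 0)
  -> stationarity OK
Primal feasibility (all g_i <= 0): OK
Dual feasibility (all lambda_i >= 0): OK
Complementary slackness (lambda_i * g_i(x) = 0 for all i): FAILS

Verdict: the first failing condition is complementary_slackness -> comp.

comp


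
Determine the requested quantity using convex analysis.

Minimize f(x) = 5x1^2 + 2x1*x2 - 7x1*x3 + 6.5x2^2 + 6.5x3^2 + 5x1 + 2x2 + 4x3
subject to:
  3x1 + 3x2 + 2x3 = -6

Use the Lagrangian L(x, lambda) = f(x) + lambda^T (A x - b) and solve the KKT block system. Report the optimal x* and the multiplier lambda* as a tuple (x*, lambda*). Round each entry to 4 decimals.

Form the Lagrangian:
  L(x, lambda) = (1/2) x^T Q x + c^T x + lambda^T (A x - b)
Stationarity (grad_x L = 0): Q x + c + A^T lambda = 0.
Primal feasibility: A x = b.

This gives the KKT block system:
  [ Q   A^T ] [ x     ]   [-c ]
  [ A    0  ] [ lambda ] = [ b ]

Solving the linear system:
  x*      = (-1.2975, -0.0078, -1.0421)
  lambda* = (0.2321)
  f(x*)   = -4.6394

x* = (-1.2975, -0.0078, -1.0421), lambda* = (0.2321)


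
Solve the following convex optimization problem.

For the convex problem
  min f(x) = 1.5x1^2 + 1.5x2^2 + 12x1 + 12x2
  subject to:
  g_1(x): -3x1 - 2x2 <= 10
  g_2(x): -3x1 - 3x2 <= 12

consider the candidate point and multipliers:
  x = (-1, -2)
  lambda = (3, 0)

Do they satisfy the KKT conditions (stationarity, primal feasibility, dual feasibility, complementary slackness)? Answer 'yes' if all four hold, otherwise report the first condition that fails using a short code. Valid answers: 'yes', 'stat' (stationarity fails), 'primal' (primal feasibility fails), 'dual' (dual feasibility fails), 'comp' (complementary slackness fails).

Gradient of f: grad f(x) = Q x + c = (9, 6)
Constraint values g_i(x) = a_i^T x - b_i:
  g_1((-1, -2)) = -3
  g_2((-1, -2)) = -3
Stationarity residual: grad f(x) + sum_i lambda_i a_i = (0, 0)
  -> stationarity OK
Primal feasibility (all g_i <= 0): OK
Dual feasibility (all lambda_i >= 0): OK
Complementary slackness (lambda_i * g_i(x) = 0 for all i): FAILS

Verdict: the first failing condition is complementary_slackness -> comp.

comp


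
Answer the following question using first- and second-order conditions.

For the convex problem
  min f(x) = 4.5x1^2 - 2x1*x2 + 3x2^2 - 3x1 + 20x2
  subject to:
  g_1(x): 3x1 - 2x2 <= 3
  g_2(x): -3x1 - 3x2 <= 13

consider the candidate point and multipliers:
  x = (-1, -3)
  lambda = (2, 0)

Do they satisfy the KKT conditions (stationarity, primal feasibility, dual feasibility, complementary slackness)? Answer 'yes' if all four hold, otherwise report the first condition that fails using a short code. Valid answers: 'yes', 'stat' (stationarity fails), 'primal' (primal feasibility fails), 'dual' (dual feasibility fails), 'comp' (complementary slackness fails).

Gradient of f: grad f(x) = Q x + c = (-6, 4)
Constraint values g_i(x) = a_i^T x - b_i:
  g_1((-1, -3)) = 0
  g_2((-1, -3)) = -1
Stationarity residual: grad f(x) + sum_i lambda_i a_i = (0, 0)
  -> stationarity OK
Primal feasibility (all g_i <= 0): OK
Dual feasibility (all lambda_i >= 0): OK
Complementary slackness (lambda_i * g_i(x) = 0 for all i): OK

Verdict: yes, KKT holds.

yes


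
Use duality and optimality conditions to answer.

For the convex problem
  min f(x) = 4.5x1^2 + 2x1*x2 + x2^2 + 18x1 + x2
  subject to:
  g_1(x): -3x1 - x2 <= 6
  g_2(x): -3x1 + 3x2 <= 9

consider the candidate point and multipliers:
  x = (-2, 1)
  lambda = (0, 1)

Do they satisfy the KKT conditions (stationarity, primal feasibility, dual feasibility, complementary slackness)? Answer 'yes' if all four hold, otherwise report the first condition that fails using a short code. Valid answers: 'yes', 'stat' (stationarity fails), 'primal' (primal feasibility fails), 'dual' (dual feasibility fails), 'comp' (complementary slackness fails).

Gradient of f: grad f(x) = Q x + c = (2, -1)
Constraint values g_i(x) = a_i^T x - b_i:
  g_1((-2, 1)) = -1
  g_2((-2, 1)) = 0
Stationarity residual: grad f(x) + sum_i lambda_i a_i = (-1, 2)
  -> stationarity FAILS
Primal feasibility (all g_i <= 0): OK
Dual feasibility (all lambda_i >= 0): OK
Complementary slackness (lambda_i * g_i(x) = 0 for all i): OK

Verdict: the first failing condition is stationarity -> stat.

stat


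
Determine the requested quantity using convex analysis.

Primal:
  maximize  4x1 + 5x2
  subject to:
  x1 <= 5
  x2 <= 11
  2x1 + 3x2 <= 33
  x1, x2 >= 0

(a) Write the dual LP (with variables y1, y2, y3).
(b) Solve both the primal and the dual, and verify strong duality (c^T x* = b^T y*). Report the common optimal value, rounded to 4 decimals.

The standard primal-dual pair for 'max c^T x s.t. A x <= b, x >= 0' is:
  Dual:  min b^T y  s.t.  A^T y >= c,  y >= 0.

So the dual LP is:
  minimize  5y1 + 11y2 + 33y3
  subject to:
    y1 + 2y3 >= 4
    y2 + 3y3 >= 5
    y1, y2, y3 >= 0

Solving the primal: x* = (5, 7.6667).
  primal value c^T x* = 58.3333.
Solving the dual: y* = (0.6667, 0, 1.6667).
  dual value b^T y* = 58.3333.
Strong duality: c^T x* = b^T y*. Confirmed.

58.3333


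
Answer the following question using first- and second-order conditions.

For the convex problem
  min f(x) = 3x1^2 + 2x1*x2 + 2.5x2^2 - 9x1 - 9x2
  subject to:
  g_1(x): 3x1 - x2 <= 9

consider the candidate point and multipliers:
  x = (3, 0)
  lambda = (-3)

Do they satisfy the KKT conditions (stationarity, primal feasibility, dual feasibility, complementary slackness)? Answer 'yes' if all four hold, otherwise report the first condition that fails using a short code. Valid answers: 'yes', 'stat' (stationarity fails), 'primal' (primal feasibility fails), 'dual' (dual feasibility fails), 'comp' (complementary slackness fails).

Gradient of f: grad f(x) = Q x + c = (9, -3)
Constraint values g_i(x) = a_i^T x - b_i:
  g_1((3, 0)) = 0
Stationarity residual: grad f(x) + sum_i lambda_i a_i = (0, 0)
  -> stationarity OK
Primal feasibility (all g_i <= 0): OK
Dual feasibility (all lambda_i >= 0): FAILS
Complementary slackness (lambda_i * g_i(x) = 0 for all i): OK

Verdict: the first failing condition is dual_feasibility -> dual.

dual


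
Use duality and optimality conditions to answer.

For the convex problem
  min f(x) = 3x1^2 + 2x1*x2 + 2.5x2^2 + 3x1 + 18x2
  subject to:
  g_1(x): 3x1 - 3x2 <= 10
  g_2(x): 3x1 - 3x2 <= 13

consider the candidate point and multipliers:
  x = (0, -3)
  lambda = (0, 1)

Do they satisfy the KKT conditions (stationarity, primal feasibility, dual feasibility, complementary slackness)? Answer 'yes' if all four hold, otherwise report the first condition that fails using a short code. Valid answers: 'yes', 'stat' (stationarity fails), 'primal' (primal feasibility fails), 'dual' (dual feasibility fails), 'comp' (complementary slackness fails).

Gradient of f: grad f(x) = Q x + c = (-3, 3)
Constraint values g_i(x) = a_i^T x - b_i:
  g_1((0, -3)) = -1
  g_2((0, -3)) = -4
Stationarity residual: grad f(x) + sum_i lambda_i a_i = (0, 0)
  -> stationarity OK
Primal feasibility (all g_i <= 0): OK
Dual feasibility (all lambda_i >= 0): OK
Complementary slackness (lambda_i * g_i(x) = 0 for all i): FAILS

Verdict: the first failing condition is complementary_slackness -> comp.

comp


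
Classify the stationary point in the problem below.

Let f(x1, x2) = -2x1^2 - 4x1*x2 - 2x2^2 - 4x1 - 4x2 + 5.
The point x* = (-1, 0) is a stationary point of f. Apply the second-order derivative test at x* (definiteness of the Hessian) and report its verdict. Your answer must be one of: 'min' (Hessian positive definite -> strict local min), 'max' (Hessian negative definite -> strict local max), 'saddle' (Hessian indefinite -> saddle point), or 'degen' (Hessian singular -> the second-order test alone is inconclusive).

Compute the Hessian H = grad^2 f:
  H = [[-4, -4], [-4, -4]]
Verify stationarity: grad f(x*) = H x* + g = (0, 0).
Eigenvalues of H: -8, 0.
H has a zero eigenvalue (singular; negative semidefinite but not definite), so H is neither positive definite, negative definite, nor indefinite. The second-order test alone is inconclusive -> degen.
(Indeed, f is constant along the null direction of H through x*, so x* is not a strict local extremum.)

degen


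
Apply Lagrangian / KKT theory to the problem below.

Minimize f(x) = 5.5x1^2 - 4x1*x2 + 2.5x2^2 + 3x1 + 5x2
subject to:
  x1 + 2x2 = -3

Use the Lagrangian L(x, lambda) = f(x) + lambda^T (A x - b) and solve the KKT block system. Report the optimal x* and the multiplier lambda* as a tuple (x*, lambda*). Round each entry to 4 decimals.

Form the Lagrangian:
  L(x, lambda) = (1/2) x^T Q x + c^T x + lambda^T (A x - b)
Stationarity (grad_x L = 0): Q x + c + A^T lambda = 0.
Primal feasibility: A x = b.

This gives the KKT block system:
  [ Q   A^T ] [ x     ]   [-c ]
  [ A    0  ] [ lambda ] = [ b ]

Solving the linear system:
  x*      = (-0.6308, -1.1846)
  lambda* = (-0.8)
  f(x*)   = -5.1077

x* = (-0.6308, -1.1846), lambda* = (-0.8)


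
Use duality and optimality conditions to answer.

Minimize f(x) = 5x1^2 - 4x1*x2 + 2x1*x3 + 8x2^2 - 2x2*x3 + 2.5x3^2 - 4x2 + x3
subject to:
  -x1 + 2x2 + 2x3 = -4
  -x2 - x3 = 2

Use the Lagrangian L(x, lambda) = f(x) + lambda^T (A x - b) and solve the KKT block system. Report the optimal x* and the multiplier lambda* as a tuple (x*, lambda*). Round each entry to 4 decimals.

Form the Lagrangian:
  L(x, lambda) = (1/2) x^T Q x + c^T x + lambda^T (A x - b)
Stationarity (grad_x L = 0): Q x + c + A^T lambda = 0.
Primal feasibility: A x = b.

This gives the KKT block system:
  [ Q   A^T ] [ x     ]   [-c ]
  [ A    0  ] [ lambda ] = [ b ]

Solving the linear system:
  x*      = (0, -0.36, -1.64)
  lambda* = (-1.84, -10.16)
  f(x*)   = 6.38

x* = (0, -0.36, -1.64), lambda* = (-1.84, -10.16)


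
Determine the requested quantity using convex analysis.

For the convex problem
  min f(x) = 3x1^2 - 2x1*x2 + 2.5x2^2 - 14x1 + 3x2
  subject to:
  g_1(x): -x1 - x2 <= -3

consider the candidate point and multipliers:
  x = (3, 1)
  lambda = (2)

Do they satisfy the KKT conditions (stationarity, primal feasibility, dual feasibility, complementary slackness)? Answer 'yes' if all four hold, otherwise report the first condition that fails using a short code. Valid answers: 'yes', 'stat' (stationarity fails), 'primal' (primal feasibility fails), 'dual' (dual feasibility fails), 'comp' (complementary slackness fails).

Gradient of f: grad f(x) = Q x + c = (2, 2)
Constraint values g_i(x) = a_i^T x - b_i:
  g_1((3, 1)) = -1
Stationarity residual: grad f(x) + sum_i lambda_i a_i = (0, 0)
  -> stationarity OK
Primal feasibility (all g_i <= 0): OK
Dual feasibility (all lambda_i >= 0): OK
Complementary slackness (lambda_i * g_i(x) = 0 for all i): FAILS

Verdict: the first failing condition is complementary_slackness -> comp.

comp


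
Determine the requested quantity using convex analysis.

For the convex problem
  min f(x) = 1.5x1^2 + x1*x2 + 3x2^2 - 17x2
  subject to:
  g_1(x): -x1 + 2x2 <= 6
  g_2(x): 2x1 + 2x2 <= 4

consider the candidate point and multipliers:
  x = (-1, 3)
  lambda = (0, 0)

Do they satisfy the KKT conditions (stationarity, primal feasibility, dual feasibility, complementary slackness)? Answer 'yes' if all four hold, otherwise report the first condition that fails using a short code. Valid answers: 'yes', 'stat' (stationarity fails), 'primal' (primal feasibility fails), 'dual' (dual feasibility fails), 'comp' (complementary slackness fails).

Gradient of f: grad f(x) = Q x + c = (0, 0)
Constraint values g_i(x) = a_i^T x - b_i:
  g_1((-1, 3)) = 1
  g_2((-1, 3)) = 0
Stationarity residual: grad f(x) + sum_i lambda_i a_i = (0, 0)
  -> stationarity OK
Primal feasibility (all g_i <= 0): FAILS
Dual feasibility (all lambda_i >= 0): OK
Complementary slackness (lambda_i * g_i(x) = 0 for all i): OK

Verdict: the first failing condition is primal_feasibility -> primal.

primal


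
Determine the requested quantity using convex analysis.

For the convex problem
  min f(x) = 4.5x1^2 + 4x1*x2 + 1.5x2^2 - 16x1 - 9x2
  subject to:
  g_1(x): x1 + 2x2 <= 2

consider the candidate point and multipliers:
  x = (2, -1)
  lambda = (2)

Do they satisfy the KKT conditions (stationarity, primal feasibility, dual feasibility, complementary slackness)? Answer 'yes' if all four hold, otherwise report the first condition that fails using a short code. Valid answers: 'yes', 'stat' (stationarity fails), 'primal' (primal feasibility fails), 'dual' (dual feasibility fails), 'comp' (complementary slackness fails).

Gradient of f: grad f(x) = Q x + c = (-2, -4)
Constraint values g_i(x) = a_i^T x - b_i:
  g_1((2, -1)) = -2
Stationarity residual: grad f(x) + sum_i lambda_i a_i = (0, 0)
  -> stationarity OK
Primal feasibility (all g_i <= 0): OK
Dual feasibility (all lambda_i >= 0): OK
Complementary slackness (lambda_i * g_i(x) = 0 for all i): FAILS

Verdict: the first failing condition is complementary_slackness -> comp.

comp


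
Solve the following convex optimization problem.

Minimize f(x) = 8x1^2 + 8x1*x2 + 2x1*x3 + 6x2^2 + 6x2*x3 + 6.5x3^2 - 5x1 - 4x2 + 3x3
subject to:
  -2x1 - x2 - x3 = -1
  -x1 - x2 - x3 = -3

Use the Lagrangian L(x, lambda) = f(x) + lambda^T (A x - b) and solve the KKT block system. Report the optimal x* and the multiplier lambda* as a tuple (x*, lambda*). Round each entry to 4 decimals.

Form the Lagrangian:
  L(x, lambda) = (1/2) x^T Q x + c^T x + lambda^T (A x - b)
Stationarity (grad_x L = 0): Q x + c + A^T lambda = 0.
Primal feasibility: A x = b.

This gives the KKT block system:
  [ Q   A^T ] [ x     ]   [-c ]
  [ A    0  ] [ lambda ] = [ b ]

Solving the linear system:
  x*      = (-2, 4.1538, 0.8462)
  lambda* = (-37, 71.9231)
  f(x*)   = 87.3462

x* = (-2, 4.1538, 0.8462), lambda* = (-37, 71.9231)


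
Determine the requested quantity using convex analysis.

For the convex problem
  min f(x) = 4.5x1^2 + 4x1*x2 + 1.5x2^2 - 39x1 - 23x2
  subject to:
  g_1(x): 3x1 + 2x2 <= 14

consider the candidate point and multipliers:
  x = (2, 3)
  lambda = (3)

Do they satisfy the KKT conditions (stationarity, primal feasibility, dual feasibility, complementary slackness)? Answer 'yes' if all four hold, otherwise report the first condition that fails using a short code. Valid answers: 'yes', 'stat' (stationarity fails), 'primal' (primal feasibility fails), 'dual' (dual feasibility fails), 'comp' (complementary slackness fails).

Gradient of f: grad f(x) = Q x + c = (-9, -6)
Constraint values g_i(x) = a_i^T x - b_i:
  g_1((2, 3)) = -2
Stationarity residual: grad f(x) + sum_i lambda_i a_i = (0, 0)
  -> stationarity OK
Primal feasibility (all g_i <= 0): OK
Dual feasibility (all lambda_i >= 0): OK
Complementary slackness (lambda_i * g_i(x) = 0 for all i): FAILS

Verdict: the first failing condition is complementary_slackness -> comp.

comp


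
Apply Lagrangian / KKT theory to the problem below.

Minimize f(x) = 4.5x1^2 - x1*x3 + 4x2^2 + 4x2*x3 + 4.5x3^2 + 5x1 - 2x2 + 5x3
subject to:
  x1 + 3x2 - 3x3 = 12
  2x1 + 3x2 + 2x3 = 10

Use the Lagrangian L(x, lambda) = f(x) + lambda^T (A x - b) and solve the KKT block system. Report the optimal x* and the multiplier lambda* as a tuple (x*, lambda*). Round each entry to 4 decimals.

Form the Lagrangian:
  L(x, lambda) = (1/2) x^T Q x + c^T x + lambda^T (A x - b)
Stationarity (grad_x L = 0): Q x + c + A^T lambda = 0.
Primal feasibility: A x = b.

This gives the KKT block system:
  [ Q   A^T ] [ x     ]   [-c ]
  [ A    0  ] [ lambda ] = [ b ]

Solving the linear system:
  x*      = (0.869, 3.1366, -0.5738)
  lambda* = (-0.4703, -6.4621)
  f(x*)   = 32.7338

x* = (0.869, 3.1366, -0.5738), lambda* = (-0.4703, -6.4621)


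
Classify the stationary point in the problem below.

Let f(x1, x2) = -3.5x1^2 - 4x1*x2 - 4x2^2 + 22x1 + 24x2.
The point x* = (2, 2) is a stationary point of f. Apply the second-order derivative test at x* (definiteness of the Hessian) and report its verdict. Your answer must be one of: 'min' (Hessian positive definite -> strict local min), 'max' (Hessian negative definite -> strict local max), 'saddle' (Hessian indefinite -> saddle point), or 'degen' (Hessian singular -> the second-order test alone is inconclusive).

Compute the Hessian H = grad^2 f:
  H = [[-7, -4], [-4, -8]]
Verify stationarity: grad f(x*) = H x* + g = (0, 0).
Eigenvalues of H: -11.5311, -3.4689.
Both eigenvalues < 0, so H is negative definite -> x* is a strict local max.

max


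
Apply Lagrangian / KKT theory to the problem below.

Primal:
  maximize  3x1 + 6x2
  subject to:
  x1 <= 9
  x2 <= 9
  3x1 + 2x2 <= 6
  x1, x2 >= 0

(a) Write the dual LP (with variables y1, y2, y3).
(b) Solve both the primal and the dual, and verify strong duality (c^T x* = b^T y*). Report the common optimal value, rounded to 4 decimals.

The standard primal-dual pair for 'max c^T x s.t. A x <= b, x >= 0' is:
  Dual:  min b^T y  s.t.  A^T y >= c,  y >= 0.

So the dual LP is:
  minimize  9y1 + 9y2 + 6y3
  subject to:
    y1 + 3y3 >= 3
    y2 + 2y3 >= 6
    y1, y2, y3 >= 0

Solving the primal: x* = (0, 3).
  primal value c^T x* = 18.
Solving the dual: y* = (0, 0, 3).
  dual value b^T y* = 18.
Strong duality: c^T x* = b^T y*. Confirmed.

18


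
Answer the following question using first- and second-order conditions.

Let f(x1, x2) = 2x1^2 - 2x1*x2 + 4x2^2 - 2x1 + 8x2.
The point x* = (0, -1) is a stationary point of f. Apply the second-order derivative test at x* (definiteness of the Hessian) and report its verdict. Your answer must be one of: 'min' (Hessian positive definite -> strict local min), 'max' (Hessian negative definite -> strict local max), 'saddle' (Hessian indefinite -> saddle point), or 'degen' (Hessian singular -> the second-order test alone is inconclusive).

Compute the Hessian H = grad^2 f:
  H = [[4, -2], [-2, 8]]
Verify stationarity: grad f(x*) = H x* + g = (0, 0).
Eigenvalues of H: 3.1716, 8.8284.
Both eigenvalues > 0, so H is positive definite -> x* is a strict local min.

min


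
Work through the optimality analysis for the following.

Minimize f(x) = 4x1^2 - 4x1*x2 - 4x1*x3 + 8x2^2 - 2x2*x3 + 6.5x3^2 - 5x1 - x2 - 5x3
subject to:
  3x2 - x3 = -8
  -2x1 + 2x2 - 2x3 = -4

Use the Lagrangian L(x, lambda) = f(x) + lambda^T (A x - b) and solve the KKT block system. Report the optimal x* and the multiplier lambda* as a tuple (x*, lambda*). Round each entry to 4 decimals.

Form the Lagrangian:
  L(x, lambda) = (1/2) x^T Q x + c^T x + lambda^T (A x - b)
Stationarity (grad_x L = 0): Q x + c + A^T lambda = 0.
Primal feasibility: A x = b.

This gives the KKT block system:
  [ Q   A^T ] [ x     ]   [-c ]
  [ A    0  ] [ lambda ] = [ b ]

Solving the linear system:
  x*      = (-0.9677, -2.5161, 0.4516)
  lambda* = (14.2581, -2.2419)
  f(x*)   = 55.0968

x* = (-0.9677, -2.5161, 0.4516), lambda* = (14.2581, -2.2419)


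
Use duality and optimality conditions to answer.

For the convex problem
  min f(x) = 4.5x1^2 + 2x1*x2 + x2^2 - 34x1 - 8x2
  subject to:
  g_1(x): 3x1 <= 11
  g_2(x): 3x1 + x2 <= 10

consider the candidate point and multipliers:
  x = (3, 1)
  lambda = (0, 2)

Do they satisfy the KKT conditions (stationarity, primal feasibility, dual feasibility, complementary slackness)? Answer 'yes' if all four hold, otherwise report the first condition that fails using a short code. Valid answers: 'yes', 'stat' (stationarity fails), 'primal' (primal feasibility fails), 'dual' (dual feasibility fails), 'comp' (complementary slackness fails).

Gradient of f: grad f(x) = Q x + c = (-5, 0)
Constraint values g_i(x) = a_i^T x - b_i:
  g_1((3, 1)) = -2
  g_2((3, 1)) = 0
Stationarity residual: grad f(x) + sum_i lambda_i a_i = (1, 2)
  -> stationarity FAILS
Primal feasibility (all g_i <= 0): OK
Dual feasibility (all lambda_i >= 0): OK
Complementary slackness (lambda_i * g_i(x) = 0 for all i): OK

Verdict: the first failing condition is stationarity -> stat.

stat


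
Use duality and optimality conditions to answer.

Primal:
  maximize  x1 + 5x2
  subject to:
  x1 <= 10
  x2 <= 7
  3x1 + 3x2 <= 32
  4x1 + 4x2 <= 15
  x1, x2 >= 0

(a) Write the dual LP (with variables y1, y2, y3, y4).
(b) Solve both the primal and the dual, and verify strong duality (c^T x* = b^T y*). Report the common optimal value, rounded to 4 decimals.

The standard primal-dual pair for 'max c^T x s.t. A x <= b, x >= 0' is:
  Dual:  min b^T y  s.t.  A^T y >= c,  y >= 0.

So the dual LP is:
  minimize  10y1 + 7y2 + 32y3 + 15y4
  subject to:
    y1 + 3y3 + 4y4 >= 1
    y2 + 3y3 + 4y4 >= 5
    y1, y2, y3, y4 >= 0

Solving the primal: x* = (0, 3.75).
  primal value c^T x* = 18.75.
Solving the dual: y* = (0, 0, 0, 1.25).
  dual value b^T y* = 18.75.
Strong duality: c^T x* = b^T y*. Confirmed.

18.75


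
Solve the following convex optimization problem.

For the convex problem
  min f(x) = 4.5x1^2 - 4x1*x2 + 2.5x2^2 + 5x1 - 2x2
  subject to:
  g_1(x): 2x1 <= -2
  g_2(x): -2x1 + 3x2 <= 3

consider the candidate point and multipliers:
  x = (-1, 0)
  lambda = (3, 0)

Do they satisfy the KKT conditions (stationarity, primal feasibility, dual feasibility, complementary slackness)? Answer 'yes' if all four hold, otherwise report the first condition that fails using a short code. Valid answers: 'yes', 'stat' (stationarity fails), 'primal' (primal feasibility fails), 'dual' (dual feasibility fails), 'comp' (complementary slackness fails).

Gradient of f: grad f(x) = Q x + c = (-4, 2)
Constraint values g_i(x) = a_i^T x - b_i:
  g_1((-1, 0)) = 0
  g_2((-1, 0)) = -1
Stationarity residual: grad f(x) + sum_i lambda_i a_i = (2, 2)
  -> stationarity FAILS
Primal feasibility (all g_i <= 0): OK
Dual feasibility (all lambda_i >= 0): OK
Complementary slackness (lambda_i * g_i(x) = 0 for all i): OK

Verdict: the first failing condition is stationarity -> stat.

stat


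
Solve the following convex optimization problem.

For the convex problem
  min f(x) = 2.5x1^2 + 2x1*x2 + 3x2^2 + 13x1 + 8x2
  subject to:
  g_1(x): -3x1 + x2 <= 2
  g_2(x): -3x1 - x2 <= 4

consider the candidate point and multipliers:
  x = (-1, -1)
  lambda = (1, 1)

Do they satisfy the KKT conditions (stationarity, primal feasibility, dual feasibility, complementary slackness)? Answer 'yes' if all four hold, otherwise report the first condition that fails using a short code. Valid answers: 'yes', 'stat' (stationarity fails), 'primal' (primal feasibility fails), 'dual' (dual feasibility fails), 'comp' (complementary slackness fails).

Gradient of f: grad f(x) = Q x + c = (6, 0)
Constraint values g_i(x) = a_i^T x - b_i:
  g_1((-1, -1)) = 0
  g_2((-1, -1)) = 0
Stationarity residual: grad f(x) + sum_i lambda_i a_i = (0, 0)
  -> stationarity OK
Primal feasibility (all g_i <= 0): OK
Dual feasibility (all lambda_i >= 0): OK
Complementary slackness (lambda_i * g_i(x) = 0 for all i): OK

Verdict: yes, KKT holds.

yes


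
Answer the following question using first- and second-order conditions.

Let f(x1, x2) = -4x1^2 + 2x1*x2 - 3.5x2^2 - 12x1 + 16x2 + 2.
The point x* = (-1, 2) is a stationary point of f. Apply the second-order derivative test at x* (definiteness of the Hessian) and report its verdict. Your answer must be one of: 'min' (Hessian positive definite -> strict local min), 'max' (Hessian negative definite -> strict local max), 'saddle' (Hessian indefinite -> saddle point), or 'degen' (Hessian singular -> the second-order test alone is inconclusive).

Compute the Hessian H = grad^2 f:
  H = [[-8, 2], [2, -7]]
Verify stationarity: grad f(x*) = H x* + g = (0, 0).
Eigenvalues of H: -9.5616, -5.4384.
Both eigenvalues < 0, so H is negative definite -> x* is a strict local max.

max


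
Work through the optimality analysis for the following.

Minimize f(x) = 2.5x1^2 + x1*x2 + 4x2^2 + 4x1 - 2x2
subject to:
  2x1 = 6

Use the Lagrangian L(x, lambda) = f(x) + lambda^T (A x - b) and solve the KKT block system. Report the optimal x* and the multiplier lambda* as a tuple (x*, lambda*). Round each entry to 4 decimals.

Form the Lagrangian:
  L(x, lambda) = (1/2) x^T Q x + c^T x + lambda^T (A x - b)
Stationarity (grad_x L = 0): Q x + c + A^T lambda = 0.
Primal feasibility: A x = b.

This gives the KKT block system:
  [ Q   A^T ] [ x     ]   [-c ]
  [ A    0  ] [ lambda ] = [ b ]

Solving the linear system:
  x*      = (3, -0.125)
  lambda* = (-9.4375)
  f(x*)   = 34.4375

x* = (3, -0.125), lambda* = (-9.4375)


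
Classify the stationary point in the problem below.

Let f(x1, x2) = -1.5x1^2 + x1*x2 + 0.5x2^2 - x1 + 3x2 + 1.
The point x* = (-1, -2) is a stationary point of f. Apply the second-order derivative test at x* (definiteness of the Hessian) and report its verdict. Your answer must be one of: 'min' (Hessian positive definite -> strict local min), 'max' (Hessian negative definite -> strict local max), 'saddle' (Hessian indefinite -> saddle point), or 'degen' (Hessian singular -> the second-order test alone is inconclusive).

Compute the Hessian H = grad^2 f:
  H = [[-3, 1], [1, 1]]
Verify stationarity: grad f(x*) = H x* + g = (0, 0).
Eigenvalues of H: -3.2361, 1.2361.
Eigenvalues have mixed signs, so H is indefinite -> x* is a saddle point.

saddle


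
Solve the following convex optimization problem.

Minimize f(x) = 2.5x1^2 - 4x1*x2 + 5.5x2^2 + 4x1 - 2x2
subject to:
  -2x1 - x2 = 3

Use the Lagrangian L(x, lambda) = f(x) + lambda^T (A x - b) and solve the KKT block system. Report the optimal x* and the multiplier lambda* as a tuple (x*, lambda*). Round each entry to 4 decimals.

Form the Lagrangian:
  L(x, lambda) = (1/2) x^T Q x + c^T x + lambda^T (A x - b)
Stationarity (grad_x L = 0): Q x + c + A^T lambda = 0.
Primal feasibility: A x = b.

This gives the KKT block system:
  [ Q   A^T ] [ x     ]   [-c ]
  [ A    0  ] [ lambda ] = [ b ]

Solving the linear system:
  x*      = (-1.3231, -0.3538)
  lambda* = (-0.6)
  f(x*)   = -1.3923

x* = (-1.3231, -0.3538), lambda* = (-0.6)


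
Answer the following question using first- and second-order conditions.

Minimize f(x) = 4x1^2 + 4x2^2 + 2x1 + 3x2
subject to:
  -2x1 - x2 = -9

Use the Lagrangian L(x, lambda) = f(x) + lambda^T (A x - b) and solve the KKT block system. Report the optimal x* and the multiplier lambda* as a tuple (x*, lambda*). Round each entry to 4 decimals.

Form the Lagrangian:
  L(x, lambda) = (1/2) x^T Q x + c^T x + lambda^T (A x - b)
Stationarity (grad_x L = 0): Q x + c + A^T lambda = 0.
Primal feasibility: A x = b.

This gives the KKT block system:
  [ Q   A^T ] [ x     ]   [-c ]
  [ A    0  ] [ lambda ] = [ b ]

Solving the linear system:
  x*      = (3.7, 1.6)
  lambda* = (15.8)
  f(x*)   = 77.2

x* = (3.7, 1.6), lambda* = (15.8)


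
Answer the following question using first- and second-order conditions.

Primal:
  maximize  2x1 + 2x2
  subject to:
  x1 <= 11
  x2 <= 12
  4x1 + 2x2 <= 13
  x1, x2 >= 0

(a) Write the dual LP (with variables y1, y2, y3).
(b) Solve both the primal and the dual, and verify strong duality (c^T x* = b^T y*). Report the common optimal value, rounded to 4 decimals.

The standard primal-dual pair for 'max c^T x s.t. A x <= b, x >= 0' is:
  Dual:  min b^T y  s.t.  A^T y >= c,  y >= 0.

So the dual LP is:
  minimize  11y1 + 12y2 + 13y3
  subject to:
    y1 + 4y3 >= 2
    y2 + 2y3 >= 2
    y1, y2, y3 >= 0

Solving the primal: x* = (0, 6.5).
  primal value c^T x* = 13.
Solving the dual: y* = (0, 0, 1).
  dual value b^T y* = 13.
Strong duality: c^T x* = b^T y*. Confirmed.

13


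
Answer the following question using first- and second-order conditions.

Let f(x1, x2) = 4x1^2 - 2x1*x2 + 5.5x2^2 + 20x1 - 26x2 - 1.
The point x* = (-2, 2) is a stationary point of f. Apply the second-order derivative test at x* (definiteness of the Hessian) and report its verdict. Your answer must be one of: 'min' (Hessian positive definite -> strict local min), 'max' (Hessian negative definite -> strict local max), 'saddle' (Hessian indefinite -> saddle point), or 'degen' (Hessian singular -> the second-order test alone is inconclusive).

Compute the Hessian H = grad^2 f:
  H = [[8, -2], [-2, 11]]
Verify stationarity: grad f(x*) = H x* + g = (0, 0).
Eigenvalues of H: 7, 12.
Both eigenvalues > 0, so H is positive definite -> x* is a strict local min.

min


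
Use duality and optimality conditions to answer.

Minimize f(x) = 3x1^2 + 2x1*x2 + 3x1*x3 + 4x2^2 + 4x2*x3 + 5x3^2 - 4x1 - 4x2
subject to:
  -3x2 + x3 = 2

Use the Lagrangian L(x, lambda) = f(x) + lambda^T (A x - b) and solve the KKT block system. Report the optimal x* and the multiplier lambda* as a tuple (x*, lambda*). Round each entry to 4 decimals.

Form the Lagrangian:
  L(x, lambda) = (1/2) x^T Q x + c^T x + lambda^T (A x - b)
Stationarity (grad_x L = 0): Q x + c + A^T lambda = 0.
Primal feasibility: A x = b.

This gives the KKT block system:
  [ Q   A^T ] [ x     ]   [-c ]
  [ A    0  ] [ lambda ] = [ b ]

Solving the linear system:
  x*      = (0.7529, -0.5925, 0.2226)
  lambda* = (-2.1146)
  f(x*)   = 1.7938

x* = (0.7529, -0.5925, 0.2226), lambda* = (-2.1146)


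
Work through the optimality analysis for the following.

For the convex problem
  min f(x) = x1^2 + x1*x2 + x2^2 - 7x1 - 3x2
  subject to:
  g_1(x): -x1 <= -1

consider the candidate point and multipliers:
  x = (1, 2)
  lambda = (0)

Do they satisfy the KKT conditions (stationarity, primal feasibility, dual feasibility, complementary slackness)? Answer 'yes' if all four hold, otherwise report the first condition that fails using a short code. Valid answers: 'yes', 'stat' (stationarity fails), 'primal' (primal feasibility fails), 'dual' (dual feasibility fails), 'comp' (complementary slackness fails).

Gradient of f: grad f(x) = Q x + c = (-3, 2)
Constraint values g_i(x) = a_i^T x - b_i:
  g_1((1, 2)) = 0
Stationarity residual: grad f(x) + sum_i lambda_i a_i = (-3, 2)
  -> stationarity FAILS
Primal feasibility (all g_i <= 0): OK
Dual feasibility (all lambda_i >= 0): OK
Complementary slackness (lambda_i * g_i(x) = 0 for all i): OK

Verdict: the first failing condition is stationarity -> stat.

stat


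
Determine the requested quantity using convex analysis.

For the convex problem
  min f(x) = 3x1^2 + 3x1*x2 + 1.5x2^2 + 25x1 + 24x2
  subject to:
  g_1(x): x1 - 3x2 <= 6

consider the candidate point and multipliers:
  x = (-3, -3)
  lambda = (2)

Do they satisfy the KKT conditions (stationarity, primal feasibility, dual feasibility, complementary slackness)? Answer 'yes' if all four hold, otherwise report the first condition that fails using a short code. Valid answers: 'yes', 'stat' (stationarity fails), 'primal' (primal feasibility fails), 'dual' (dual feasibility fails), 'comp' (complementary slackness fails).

Gradient of f: grad f(x) = Q x + c = (-2, 6)
Constraint values g_i(x) = a_i^T x - b_i:
  g_1((-3, -3)) = 0
Stationarity residual: grad f(x) + sum_i lambda_i a_i = (0, 0)
  -> stationarity OK
Primal feasibility (all g_i <= 0): OK
Dual feasibility (all lambda_i >= 0): OK
Complementary slackness (lambda_i * g_i(x) = 0 for all i): OK

Verdict: yes, KKT holds.

yes


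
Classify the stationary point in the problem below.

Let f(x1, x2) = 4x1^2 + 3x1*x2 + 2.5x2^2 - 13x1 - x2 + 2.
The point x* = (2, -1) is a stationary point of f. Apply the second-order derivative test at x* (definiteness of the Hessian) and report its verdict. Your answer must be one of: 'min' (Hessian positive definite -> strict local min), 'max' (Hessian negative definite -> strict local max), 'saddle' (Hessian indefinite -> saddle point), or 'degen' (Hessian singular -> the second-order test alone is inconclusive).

Compute the Hessian H = grad^2 f:
  H = [[8, 3], [3, 5]]
Verify stationarity: grad f(x*) = H x* + g = (0, 0).
Eigenvalues of H: 3.1459, 9.8541.
Both eigenvalues > 0, so H is positive definite -> x* is a strict local min.

min


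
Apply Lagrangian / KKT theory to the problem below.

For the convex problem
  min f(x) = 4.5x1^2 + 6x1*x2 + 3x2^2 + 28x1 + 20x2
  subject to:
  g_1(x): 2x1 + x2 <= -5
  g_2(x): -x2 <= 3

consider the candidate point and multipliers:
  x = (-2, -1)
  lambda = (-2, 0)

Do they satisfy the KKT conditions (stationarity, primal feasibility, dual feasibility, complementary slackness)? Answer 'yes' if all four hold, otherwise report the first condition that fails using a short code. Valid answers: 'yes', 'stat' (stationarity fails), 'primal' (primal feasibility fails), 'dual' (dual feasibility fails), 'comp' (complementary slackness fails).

Gradient of f: grad f(x) = Q x + c = (4, 2)
Constraint values g_i(x) = a_i^T x - b_i:
  g_1((-2, -1)) = 0
  g_2((-2, -1)) = -2
Stationarity residual: grad f(x) + sum_i lambda_i a_i = (0, 0)
  -> stationarity OK
Primal feasibility (all g_i <= 0): OK
Dual feasibility (all lambda_i >= 0): FAILS
Complementary slackness (lambda_i * g_i(x) = 0 for all i): OK

Verdict: the first failing condition is dual_feasibility -> dual.

dual


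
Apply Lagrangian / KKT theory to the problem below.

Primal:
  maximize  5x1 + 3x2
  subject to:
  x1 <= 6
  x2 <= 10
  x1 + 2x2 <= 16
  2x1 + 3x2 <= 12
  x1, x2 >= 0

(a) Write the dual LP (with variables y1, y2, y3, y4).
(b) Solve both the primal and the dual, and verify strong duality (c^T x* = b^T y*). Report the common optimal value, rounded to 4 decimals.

The standard primal-dual pair for 'max c^T x s.t. A x <= b, x >= 0' is:
  Dual:  min b^T y  s.t.  A^T y >= c,  y >= 0.

So the dual LP is:
  minimize  6y1 + 10y2 + 16y3 + 12y4
  subject to:
    y1 + y3 + 2y4 >= 5
    y2 + 2y3 + 3y4 >= 3
    y1, y2, y3, y4 >= 0

Solving the primal: x* = (6, 0).
  primal value c^T x* = 30.
Solving the dual: y* = (3, 0, 0, 1).
  dual value b^T y* = 30.
Strong duality: c^T x* = b^T y*. Confirmed.

30
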